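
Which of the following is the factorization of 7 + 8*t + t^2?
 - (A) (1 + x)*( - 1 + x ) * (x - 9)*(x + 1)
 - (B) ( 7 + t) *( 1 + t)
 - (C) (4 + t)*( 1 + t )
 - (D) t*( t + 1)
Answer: B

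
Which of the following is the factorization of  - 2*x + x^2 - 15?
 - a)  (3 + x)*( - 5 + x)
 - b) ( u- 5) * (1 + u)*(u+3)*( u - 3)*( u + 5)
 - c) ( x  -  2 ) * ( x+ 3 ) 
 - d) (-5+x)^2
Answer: a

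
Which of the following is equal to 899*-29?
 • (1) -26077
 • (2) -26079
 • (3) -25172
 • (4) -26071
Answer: 4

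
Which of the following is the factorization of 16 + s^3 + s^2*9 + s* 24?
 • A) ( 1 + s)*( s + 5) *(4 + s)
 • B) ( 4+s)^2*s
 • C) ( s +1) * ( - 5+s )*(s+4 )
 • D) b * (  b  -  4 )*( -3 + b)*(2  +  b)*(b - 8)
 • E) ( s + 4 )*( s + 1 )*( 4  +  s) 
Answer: E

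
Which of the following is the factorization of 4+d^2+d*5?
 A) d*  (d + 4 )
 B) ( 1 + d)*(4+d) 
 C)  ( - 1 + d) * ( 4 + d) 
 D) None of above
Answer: B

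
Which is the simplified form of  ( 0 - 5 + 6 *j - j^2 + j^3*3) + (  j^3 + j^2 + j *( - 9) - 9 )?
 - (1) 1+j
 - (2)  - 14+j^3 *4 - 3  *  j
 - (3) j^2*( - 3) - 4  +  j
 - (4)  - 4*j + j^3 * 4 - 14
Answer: 2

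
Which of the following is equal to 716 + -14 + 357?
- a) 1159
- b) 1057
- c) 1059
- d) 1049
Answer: c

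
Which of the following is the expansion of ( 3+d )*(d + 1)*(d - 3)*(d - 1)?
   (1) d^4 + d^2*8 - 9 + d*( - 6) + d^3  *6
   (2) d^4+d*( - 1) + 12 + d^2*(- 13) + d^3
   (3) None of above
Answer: 3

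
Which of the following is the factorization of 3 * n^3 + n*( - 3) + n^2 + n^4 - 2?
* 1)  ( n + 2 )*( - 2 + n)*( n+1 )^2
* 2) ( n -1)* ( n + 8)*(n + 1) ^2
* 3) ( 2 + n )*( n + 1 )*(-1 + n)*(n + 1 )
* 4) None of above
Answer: 3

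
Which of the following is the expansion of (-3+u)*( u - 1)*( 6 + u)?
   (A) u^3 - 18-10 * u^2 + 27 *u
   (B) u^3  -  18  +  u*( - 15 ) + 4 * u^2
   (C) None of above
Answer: C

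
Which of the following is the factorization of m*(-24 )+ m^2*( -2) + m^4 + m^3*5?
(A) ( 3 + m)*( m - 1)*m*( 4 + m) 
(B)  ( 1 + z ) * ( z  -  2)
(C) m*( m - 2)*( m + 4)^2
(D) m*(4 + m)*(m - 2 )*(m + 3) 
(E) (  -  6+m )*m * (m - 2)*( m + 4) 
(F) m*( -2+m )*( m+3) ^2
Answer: D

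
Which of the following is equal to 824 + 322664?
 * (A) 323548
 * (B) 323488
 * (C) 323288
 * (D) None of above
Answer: B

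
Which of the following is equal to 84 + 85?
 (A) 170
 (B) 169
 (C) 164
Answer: B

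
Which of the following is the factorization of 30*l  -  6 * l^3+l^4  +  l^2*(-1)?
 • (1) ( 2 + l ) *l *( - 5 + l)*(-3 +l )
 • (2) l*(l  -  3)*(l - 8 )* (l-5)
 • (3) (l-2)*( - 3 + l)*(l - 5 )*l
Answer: 1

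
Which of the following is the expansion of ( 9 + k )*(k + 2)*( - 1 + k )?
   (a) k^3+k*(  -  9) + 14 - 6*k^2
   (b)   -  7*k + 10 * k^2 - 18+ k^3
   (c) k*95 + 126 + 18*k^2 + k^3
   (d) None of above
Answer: d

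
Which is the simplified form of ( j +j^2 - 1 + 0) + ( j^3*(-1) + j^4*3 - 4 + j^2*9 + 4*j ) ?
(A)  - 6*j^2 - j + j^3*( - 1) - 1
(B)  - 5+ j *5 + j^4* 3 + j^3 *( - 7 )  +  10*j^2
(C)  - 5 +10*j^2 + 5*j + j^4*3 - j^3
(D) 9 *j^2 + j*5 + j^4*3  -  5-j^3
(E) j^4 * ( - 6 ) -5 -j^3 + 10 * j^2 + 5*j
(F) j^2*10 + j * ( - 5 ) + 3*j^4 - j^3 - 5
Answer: C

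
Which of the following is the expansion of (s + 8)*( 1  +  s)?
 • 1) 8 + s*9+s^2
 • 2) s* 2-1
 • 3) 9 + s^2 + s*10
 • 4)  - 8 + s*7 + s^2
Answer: 1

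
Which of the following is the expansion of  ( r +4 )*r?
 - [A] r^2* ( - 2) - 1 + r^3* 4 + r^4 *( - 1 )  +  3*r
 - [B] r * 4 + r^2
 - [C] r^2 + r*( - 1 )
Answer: B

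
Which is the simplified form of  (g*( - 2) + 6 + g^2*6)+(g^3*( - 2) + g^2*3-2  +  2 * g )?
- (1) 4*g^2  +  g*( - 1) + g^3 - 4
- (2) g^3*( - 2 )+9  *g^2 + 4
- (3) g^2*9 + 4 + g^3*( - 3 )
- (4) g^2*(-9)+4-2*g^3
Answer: 2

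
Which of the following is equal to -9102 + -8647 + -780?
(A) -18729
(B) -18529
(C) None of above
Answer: B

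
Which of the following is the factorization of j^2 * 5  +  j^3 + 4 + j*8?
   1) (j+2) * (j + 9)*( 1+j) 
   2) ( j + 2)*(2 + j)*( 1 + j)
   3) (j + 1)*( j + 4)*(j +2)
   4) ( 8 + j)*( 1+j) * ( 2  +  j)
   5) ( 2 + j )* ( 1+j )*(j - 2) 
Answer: 2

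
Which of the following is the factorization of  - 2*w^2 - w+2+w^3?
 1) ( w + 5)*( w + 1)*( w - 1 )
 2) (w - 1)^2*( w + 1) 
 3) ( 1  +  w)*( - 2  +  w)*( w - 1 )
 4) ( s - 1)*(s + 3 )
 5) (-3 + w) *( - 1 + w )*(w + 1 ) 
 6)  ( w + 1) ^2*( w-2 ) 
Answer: 3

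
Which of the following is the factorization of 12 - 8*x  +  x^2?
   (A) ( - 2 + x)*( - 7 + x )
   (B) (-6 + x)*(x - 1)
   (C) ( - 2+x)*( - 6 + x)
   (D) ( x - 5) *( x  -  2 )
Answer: C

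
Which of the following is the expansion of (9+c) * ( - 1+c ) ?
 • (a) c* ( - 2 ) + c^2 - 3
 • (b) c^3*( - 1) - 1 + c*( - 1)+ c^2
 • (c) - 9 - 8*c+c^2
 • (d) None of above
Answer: d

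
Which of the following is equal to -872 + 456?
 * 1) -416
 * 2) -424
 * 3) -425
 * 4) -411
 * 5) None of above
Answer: 1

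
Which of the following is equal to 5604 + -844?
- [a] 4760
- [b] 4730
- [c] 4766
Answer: a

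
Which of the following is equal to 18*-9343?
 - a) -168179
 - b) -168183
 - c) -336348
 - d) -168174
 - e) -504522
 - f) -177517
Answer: d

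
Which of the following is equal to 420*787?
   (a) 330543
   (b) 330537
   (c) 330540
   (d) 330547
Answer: c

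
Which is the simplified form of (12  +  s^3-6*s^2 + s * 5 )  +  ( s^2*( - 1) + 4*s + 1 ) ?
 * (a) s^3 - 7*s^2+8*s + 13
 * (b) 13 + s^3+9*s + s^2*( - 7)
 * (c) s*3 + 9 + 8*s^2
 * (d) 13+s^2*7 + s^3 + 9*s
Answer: b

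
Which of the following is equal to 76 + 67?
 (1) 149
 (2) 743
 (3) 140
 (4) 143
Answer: 4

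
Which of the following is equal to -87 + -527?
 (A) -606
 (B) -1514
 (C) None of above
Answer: C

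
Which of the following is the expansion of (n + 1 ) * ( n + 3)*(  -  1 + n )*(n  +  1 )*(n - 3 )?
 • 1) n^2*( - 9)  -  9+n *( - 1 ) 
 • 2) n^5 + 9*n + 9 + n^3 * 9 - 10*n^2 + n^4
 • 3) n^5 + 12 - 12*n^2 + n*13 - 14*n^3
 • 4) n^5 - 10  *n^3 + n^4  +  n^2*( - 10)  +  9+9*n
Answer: 4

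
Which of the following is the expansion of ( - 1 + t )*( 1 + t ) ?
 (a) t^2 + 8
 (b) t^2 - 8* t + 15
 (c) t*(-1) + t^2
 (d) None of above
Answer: d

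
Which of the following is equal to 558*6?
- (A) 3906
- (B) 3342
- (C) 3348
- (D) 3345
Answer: C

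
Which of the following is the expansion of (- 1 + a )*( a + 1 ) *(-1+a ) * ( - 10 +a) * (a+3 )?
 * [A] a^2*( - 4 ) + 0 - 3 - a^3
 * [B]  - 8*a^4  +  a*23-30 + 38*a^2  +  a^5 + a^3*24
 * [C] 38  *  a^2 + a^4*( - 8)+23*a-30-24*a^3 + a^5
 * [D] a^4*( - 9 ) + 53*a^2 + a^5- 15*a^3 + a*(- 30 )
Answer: C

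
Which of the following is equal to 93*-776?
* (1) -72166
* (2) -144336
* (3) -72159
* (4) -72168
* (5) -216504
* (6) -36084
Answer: 4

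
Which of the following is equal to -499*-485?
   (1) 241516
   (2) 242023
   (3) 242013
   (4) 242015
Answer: 4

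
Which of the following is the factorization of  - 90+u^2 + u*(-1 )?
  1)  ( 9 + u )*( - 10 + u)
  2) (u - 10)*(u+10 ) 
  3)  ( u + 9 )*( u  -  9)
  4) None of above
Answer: 1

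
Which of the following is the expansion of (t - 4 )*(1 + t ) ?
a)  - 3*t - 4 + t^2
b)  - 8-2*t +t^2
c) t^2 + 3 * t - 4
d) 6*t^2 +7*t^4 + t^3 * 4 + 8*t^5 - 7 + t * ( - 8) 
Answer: a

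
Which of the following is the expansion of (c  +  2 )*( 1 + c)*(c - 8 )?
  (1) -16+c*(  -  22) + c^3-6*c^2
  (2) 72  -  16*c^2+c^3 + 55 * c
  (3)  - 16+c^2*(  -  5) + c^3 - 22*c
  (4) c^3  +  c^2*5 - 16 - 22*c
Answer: 3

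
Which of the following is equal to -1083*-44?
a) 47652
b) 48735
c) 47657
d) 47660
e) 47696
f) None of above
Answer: a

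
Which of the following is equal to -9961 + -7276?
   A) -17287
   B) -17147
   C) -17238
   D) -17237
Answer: D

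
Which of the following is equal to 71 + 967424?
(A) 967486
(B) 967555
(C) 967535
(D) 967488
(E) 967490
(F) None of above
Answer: F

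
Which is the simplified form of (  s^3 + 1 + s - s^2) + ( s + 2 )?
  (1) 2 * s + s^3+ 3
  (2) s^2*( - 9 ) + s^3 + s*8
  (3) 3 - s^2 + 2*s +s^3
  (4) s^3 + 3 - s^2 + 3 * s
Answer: 3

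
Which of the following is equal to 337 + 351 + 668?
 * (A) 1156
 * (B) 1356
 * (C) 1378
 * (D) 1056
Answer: B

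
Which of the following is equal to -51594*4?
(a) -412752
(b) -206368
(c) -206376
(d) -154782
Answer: c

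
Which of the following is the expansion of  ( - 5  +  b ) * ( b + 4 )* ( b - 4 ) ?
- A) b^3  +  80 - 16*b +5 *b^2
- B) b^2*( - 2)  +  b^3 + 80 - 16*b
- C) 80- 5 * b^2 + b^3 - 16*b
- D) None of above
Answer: C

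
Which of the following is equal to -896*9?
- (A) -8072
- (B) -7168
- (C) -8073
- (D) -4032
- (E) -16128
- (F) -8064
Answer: F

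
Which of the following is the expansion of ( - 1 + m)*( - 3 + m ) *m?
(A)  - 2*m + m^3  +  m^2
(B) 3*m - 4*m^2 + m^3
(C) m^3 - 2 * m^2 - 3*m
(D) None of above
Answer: B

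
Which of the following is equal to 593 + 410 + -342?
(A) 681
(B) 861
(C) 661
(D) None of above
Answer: C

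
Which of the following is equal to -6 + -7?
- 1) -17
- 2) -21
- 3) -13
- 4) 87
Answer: 3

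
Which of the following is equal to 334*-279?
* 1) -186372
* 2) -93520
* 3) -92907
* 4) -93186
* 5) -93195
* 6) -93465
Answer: 4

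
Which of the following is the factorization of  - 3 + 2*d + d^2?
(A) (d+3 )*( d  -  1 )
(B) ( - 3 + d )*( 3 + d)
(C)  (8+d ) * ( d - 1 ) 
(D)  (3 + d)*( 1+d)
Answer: A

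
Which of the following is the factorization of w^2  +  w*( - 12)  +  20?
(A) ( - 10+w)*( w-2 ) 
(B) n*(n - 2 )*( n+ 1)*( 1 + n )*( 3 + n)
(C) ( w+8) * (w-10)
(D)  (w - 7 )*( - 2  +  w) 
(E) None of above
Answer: A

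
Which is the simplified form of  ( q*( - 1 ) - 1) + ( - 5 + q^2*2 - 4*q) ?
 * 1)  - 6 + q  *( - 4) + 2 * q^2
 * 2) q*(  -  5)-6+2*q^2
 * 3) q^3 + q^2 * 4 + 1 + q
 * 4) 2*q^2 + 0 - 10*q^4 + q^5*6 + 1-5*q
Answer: 2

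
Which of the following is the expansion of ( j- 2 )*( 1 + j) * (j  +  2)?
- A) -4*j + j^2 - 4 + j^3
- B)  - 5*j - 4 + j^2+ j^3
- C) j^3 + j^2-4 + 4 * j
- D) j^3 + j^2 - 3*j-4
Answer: A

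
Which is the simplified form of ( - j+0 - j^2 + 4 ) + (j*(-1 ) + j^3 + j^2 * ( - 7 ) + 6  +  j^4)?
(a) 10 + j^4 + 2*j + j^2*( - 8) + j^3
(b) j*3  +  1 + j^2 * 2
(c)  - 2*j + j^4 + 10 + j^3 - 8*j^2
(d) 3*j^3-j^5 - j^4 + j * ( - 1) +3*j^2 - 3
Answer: c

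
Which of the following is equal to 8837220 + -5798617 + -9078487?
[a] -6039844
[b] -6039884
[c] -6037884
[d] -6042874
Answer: b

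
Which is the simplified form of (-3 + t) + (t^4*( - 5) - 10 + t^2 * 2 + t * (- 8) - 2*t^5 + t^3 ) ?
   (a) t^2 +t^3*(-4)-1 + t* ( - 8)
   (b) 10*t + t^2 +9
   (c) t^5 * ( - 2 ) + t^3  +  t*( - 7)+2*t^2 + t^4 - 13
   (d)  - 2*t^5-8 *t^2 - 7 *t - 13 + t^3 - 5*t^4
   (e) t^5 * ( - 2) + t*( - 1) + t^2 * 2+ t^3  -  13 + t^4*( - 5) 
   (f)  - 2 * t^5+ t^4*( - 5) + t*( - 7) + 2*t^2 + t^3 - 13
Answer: f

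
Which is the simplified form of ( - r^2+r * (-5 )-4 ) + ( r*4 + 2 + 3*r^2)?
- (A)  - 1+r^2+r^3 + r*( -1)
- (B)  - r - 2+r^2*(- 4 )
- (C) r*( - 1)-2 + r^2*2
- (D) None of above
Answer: C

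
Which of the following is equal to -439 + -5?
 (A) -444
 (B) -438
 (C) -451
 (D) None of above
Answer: A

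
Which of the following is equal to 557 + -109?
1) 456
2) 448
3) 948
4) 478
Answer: 2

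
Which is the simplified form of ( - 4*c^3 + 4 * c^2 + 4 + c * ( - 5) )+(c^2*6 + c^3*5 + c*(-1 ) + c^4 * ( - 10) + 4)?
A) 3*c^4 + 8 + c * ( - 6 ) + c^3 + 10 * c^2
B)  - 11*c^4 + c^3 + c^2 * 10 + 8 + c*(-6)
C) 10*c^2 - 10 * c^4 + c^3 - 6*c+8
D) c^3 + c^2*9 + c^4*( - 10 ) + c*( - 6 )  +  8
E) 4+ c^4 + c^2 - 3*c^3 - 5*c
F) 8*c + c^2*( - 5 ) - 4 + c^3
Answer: C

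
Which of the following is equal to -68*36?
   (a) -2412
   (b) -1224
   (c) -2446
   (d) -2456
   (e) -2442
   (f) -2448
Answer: f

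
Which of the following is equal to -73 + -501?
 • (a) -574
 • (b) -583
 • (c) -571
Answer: a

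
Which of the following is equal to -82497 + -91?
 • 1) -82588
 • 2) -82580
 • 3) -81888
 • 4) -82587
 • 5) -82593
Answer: 1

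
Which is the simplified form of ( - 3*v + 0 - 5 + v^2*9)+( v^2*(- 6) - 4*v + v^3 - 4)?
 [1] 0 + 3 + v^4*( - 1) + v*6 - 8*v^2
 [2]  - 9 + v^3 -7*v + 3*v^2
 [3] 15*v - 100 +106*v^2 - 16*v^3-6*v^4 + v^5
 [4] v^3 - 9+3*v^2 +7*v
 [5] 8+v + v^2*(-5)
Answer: 2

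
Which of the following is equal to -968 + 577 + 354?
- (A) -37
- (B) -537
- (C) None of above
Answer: A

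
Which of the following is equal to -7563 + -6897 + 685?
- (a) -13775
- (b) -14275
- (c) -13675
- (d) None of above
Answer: a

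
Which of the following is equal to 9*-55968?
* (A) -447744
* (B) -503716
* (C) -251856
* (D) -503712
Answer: D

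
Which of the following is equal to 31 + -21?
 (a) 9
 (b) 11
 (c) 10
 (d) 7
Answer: c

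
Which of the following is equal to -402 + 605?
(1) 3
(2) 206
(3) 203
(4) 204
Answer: 3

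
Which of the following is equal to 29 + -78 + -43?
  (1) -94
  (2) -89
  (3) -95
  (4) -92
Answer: 4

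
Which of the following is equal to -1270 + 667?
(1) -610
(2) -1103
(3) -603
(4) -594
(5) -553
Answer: 3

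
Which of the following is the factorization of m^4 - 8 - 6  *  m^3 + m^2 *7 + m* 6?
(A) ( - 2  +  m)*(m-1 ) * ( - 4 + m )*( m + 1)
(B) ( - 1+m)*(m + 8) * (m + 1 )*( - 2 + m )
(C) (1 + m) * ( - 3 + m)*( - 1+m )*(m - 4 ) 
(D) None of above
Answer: A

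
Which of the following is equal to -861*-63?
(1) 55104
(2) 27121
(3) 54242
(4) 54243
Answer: 4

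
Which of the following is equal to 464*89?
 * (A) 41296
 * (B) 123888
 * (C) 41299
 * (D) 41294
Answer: A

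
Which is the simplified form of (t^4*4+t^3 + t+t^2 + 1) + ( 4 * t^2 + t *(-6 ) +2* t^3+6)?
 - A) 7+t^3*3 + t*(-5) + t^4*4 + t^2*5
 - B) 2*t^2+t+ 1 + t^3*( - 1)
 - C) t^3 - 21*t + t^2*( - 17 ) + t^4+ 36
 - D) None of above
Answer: A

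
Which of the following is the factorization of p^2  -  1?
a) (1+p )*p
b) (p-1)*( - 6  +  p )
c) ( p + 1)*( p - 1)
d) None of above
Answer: c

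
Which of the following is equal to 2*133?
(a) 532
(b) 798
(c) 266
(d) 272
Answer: c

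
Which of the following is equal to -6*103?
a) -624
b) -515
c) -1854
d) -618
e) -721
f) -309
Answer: d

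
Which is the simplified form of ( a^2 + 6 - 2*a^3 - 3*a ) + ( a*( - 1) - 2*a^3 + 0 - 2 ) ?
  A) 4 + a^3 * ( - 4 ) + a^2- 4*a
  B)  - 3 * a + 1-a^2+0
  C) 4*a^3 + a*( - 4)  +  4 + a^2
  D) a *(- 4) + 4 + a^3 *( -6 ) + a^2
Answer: A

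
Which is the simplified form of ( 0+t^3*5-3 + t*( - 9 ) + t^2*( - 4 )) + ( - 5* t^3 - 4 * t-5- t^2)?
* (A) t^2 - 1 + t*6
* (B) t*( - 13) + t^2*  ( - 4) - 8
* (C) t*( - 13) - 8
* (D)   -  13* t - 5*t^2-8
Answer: D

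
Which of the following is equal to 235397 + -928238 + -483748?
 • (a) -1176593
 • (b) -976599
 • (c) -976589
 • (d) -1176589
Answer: d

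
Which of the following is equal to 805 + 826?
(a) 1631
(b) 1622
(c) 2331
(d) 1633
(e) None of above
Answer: a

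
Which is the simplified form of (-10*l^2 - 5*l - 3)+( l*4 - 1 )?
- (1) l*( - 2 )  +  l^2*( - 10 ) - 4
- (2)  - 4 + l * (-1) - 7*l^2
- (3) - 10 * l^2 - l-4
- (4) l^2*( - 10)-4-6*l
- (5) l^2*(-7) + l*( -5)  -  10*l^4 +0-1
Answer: 3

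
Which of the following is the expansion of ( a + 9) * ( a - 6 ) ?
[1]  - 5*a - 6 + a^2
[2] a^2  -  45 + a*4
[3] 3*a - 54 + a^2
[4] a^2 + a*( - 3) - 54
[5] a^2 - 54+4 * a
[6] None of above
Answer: 3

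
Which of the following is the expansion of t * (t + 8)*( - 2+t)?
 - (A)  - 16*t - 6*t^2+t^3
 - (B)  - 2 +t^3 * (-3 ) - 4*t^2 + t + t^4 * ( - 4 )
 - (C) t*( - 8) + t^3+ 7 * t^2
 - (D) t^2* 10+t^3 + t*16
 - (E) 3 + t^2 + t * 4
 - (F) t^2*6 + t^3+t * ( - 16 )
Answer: F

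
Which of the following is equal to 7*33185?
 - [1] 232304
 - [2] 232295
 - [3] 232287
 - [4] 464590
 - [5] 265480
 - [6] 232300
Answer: 2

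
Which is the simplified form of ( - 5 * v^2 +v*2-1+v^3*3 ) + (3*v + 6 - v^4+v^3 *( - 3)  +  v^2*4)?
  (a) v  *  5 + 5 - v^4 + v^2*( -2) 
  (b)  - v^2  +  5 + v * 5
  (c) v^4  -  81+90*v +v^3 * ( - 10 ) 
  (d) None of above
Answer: d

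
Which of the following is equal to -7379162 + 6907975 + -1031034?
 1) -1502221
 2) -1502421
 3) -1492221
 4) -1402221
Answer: 1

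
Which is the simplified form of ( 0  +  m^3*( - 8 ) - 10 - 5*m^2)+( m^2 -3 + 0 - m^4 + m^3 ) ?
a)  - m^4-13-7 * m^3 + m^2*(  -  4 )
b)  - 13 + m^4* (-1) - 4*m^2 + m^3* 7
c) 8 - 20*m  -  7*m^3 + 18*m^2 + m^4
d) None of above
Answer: a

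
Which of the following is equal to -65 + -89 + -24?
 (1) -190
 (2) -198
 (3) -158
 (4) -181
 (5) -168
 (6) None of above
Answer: 6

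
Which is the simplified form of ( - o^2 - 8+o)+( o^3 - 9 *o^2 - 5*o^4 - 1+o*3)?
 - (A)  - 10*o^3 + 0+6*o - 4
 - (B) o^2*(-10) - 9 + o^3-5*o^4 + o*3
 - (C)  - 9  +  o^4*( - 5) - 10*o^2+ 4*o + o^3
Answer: C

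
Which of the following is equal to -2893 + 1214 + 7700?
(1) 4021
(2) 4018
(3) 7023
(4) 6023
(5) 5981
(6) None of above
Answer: 6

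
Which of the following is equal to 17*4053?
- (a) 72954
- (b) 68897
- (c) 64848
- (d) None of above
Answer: d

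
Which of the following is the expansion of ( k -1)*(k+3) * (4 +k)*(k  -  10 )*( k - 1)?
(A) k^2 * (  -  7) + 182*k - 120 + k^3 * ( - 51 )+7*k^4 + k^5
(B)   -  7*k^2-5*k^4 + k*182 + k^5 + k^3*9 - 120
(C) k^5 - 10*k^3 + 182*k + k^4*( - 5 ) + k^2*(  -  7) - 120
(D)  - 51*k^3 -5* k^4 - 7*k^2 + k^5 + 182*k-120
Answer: D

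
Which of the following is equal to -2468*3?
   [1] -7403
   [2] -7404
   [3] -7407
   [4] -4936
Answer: 2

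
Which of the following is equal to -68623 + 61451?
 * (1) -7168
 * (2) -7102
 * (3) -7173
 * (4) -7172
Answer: 4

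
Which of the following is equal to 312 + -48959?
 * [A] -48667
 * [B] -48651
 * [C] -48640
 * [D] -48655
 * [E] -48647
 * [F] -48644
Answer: E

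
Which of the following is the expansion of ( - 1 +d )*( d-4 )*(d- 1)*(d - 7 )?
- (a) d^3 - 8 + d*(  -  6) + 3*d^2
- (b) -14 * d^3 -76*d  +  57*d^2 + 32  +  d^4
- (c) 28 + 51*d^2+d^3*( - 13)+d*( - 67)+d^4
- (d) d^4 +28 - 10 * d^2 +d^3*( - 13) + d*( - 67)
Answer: c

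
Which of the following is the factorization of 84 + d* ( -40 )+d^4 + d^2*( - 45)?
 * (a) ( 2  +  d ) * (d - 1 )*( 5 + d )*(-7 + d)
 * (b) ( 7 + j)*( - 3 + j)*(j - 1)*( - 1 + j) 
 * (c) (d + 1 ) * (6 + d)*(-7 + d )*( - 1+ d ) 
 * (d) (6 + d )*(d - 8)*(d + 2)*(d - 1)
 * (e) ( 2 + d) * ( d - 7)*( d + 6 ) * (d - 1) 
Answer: e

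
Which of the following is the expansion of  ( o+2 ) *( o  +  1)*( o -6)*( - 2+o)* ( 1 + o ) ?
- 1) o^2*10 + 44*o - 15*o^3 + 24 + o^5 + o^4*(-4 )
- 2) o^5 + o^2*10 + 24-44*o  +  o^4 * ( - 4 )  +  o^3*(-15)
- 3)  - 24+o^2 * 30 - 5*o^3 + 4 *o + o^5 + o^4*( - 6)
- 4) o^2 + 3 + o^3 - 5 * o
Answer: 1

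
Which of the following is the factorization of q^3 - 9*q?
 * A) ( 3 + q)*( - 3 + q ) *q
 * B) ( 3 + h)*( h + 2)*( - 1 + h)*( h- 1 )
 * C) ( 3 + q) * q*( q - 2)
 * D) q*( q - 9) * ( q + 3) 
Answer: A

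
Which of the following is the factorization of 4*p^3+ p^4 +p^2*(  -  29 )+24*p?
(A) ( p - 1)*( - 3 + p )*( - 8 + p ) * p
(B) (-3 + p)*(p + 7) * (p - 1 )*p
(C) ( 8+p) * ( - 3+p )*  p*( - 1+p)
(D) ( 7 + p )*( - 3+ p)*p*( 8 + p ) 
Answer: C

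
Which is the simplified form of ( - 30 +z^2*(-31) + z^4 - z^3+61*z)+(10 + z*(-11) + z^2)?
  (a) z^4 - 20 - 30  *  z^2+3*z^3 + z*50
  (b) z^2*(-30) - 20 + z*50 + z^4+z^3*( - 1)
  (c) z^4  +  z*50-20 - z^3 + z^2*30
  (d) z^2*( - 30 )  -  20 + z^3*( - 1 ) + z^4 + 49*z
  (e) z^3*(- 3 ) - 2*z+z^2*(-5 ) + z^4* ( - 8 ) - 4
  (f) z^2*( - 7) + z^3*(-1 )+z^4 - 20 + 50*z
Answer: b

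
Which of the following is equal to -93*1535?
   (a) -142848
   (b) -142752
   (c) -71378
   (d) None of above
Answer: d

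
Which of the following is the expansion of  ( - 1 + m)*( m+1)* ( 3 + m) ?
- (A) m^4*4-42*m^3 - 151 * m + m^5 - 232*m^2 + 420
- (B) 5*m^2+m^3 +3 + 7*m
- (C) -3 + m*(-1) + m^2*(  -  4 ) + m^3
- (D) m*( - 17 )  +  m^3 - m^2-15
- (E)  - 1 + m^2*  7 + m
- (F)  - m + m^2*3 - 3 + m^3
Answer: F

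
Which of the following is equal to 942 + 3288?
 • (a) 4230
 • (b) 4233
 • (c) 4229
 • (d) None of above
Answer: a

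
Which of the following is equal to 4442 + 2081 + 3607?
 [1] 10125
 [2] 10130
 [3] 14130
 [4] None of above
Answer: 2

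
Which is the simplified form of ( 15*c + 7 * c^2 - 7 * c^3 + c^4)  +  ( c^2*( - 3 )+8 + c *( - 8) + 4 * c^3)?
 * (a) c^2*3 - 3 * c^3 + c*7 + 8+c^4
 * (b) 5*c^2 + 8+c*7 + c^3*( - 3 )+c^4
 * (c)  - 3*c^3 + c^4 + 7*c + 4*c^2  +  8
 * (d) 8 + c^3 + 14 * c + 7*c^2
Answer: c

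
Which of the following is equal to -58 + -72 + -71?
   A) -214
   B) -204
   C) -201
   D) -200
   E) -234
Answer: C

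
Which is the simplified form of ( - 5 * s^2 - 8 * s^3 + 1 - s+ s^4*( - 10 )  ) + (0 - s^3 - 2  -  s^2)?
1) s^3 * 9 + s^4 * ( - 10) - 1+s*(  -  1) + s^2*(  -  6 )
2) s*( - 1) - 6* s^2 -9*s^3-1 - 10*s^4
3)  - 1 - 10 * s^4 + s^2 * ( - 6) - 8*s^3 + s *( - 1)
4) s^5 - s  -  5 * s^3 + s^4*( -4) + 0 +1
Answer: 2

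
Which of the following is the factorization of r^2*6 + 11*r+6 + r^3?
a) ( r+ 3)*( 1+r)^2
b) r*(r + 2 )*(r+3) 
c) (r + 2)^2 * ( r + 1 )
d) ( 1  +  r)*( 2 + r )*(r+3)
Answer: d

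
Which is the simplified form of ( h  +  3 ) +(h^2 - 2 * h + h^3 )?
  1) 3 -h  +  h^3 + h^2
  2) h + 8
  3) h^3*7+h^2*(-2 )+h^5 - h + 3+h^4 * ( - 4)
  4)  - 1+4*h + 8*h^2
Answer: 1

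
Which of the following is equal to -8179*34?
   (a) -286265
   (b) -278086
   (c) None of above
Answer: b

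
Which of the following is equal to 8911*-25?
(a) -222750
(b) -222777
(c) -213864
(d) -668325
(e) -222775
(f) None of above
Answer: e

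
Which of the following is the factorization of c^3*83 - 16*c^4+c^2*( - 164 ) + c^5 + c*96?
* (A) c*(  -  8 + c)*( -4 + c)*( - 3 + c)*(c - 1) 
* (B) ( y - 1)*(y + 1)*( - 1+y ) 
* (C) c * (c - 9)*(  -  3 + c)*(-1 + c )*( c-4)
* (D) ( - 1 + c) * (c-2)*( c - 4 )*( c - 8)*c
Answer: A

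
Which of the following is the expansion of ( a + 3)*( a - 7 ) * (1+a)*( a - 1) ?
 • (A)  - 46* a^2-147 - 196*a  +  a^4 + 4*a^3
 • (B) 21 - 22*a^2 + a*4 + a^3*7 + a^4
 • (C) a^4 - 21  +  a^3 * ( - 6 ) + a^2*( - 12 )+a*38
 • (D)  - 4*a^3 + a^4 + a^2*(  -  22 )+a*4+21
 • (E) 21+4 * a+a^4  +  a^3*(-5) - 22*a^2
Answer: D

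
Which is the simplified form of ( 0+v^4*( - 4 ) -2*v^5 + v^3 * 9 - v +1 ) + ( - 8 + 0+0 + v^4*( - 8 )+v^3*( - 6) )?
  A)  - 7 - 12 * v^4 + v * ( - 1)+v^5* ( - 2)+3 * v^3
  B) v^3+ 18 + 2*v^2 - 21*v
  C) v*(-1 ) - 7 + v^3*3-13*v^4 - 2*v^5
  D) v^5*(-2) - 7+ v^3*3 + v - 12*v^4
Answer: A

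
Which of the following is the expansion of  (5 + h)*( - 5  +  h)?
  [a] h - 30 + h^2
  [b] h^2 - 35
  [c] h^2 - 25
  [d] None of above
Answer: c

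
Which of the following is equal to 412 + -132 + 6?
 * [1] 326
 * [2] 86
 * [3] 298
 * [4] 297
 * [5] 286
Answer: 5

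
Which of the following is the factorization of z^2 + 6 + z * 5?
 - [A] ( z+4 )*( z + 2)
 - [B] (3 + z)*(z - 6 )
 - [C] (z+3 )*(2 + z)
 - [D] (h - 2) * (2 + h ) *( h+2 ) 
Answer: C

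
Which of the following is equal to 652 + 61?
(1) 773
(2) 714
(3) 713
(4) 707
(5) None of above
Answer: 3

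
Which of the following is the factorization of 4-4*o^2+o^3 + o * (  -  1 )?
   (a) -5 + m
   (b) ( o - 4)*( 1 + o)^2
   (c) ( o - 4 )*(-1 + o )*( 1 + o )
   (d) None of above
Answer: c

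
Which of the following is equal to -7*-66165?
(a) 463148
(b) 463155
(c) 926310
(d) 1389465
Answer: b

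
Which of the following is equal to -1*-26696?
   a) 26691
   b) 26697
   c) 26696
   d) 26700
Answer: c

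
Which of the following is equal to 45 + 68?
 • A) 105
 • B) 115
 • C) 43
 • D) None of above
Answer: D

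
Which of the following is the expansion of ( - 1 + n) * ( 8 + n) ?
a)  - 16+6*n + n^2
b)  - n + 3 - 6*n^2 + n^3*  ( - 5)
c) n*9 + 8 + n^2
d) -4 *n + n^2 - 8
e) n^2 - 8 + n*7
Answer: e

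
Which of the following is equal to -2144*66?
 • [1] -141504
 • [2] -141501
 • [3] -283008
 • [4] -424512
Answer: 1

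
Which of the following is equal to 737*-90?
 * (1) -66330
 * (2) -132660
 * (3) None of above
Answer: 1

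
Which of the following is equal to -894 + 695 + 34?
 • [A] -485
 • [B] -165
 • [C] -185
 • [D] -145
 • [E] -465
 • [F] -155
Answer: B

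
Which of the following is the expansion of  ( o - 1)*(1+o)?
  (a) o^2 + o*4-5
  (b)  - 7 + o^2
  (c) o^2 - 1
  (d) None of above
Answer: c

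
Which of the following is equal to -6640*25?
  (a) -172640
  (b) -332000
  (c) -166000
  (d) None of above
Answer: c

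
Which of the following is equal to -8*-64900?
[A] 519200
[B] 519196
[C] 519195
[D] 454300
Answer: A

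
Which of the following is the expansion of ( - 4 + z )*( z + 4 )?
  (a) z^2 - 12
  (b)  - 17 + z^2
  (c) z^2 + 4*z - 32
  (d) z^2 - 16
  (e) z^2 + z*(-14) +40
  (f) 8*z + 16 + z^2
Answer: d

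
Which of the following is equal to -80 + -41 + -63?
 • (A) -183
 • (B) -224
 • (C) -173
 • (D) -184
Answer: D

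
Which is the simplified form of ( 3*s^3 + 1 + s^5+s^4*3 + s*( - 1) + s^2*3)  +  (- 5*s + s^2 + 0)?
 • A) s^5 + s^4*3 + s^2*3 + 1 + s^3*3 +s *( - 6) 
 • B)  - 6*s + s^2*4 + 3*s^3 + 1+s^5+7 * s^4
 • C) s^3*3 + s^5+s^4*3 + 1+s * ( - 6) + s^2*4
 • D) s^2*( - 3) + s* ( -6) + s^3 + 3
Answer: C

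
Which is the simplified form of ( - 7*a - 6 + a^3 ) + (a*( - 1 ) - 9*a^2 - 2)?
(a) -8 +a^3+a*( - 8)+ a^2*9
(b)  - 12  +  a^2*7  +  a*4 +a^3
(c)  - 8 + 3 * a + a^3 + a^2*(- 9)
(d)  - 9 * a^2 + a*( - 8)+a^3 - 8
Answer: d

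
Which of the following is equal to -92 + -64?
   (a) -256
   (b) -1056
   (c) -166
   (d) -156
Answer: d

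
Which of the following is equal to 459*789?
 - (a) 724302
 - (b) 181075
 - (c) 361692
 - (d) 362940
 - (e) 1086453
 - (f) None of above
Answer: f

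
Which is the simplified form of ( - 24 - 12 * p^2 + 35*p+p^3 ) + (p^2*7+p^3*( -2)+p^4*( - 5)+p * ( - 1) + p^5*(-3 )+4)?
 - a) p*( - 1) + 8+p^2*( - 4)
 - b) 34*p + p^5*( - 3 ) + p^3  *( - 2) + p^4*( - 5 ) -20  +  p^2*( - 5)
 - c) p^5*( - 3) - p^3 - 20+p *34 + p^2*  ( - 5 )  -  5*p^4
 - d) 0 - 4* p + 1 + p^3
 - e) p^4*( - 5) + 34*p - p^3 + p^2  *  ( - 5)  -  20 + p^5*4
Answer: c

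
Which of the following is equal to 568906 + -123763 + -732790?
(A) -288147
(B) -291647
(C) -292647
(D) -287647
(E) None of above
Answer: D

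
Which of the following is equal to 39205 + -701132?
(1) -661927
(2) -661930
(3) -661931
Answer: 1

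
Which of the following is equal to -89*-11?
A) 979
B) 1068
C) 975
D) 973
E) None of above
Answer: A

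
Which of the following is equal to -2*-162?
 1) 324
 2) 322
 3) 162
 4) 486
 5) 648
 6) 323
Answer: 1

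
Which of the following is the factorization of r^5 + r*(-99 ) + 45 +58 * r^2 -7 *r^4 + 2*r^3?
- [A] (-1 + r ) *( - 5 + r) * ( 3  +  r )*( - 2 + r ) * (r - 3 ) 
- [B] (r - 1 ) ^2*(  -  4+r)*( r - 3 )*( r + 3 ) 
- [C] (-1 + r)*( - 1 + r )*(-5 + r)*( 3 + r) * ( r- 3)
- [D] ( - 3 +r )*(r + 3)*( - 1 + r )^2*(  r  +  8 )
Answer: C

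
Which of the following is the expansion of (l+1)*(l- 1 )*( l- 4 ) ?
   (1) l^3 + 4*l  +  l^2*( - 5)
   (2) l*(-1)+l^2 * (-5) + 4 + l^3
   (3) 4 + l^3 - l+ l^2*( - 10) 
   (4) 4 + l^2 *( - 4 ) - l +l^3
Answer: 4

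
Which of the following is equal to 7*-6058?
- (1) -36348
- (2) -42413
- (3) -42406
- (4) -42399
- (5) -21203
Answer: 3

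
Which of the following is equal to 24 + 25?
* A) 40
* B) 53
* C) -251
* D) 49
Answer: D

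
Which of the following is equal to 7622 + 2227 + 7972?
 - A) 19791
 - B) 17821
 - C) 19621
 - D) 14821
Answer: B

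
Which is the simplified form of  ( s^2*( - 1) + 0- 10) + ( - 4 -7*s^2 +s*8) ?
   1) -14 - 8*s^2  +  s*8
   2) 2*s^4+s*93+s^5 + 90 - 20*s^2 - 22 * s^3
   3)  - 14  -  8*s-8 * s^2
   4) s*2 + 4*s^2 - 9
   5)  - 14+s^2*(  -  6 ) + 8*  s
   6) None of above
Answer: 1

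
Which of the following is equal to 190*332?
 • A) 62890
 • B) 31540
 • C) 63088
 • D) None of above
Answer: D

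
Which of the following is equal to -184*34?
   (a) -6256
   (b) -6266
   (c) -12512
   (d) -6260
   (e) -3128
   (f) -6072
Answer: a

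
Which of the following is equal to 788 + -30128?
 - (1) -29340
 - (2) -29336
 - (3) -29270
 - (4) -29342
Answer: 1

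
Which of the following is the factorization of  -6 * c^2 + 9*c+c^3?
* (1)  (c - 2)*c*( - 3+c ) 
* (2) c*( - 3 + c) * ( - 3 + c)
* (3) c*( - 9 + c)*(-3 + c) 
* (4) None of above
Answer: 2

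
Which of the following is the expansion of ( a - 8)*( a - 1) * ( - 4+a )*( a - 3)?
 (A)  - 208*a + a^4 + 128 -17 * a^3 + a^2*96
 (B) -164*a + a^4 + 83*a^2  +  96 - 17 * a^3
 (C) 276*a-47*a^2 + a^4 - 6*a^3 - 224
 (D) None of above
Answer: D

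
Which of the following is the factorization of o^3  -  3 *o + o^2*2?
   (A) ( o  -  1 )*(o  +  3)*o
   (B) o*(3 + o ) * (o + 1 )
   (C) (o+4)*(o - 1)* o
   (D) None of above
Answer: A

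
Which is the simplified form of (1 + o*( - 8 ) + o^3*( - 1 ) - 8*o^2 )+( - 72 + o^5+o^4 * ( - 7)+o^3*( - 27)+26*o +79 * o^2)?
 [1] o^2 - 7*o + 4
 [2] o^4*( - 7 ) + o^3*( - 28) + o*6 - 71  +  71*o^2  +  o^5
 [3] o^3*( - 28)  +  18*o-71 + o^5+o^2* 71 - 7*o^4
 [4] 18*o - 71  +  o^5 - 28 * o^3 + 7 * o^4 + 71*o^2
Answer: 3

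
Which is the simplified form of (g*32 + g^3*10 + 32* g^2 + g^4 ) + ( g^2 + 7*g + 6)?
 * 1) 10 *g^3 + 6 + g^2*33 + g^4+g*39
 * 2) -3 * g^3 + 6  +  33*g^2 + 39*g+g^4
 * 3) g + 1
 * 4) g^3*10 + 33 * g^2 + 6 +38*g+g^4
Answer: 1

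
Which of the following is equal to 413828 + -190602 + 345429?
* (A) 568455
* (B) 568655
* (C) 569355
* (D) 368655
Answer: B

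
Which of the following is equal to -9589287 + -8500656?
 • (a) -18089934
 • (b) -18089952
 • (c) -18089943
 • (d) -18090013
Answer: c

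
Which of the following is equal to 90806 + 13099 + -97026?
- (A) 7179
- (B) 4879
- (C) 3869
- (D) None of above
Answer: D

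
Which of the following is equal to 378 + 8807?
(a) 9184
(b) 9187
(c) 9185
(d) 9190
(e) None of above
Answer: c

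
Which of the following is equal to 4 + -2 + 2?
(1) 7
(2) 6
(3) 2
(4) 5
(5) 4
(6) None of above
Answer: 5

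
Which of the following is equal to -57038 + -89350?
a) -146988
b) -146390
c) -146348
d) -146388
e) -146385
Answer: d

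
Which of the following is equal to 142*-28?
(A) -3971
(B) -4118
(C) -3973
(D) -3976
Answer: D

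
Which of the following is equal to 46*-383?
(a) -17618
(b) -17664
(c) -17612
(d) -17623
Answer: a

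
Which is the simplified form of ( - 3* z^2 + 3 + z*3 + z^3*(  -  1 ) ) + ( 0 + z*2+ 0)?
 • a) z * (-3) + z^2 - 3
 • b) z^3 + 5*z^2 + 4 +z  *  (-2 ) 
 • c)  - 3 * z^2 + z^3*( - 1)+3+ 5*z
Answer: c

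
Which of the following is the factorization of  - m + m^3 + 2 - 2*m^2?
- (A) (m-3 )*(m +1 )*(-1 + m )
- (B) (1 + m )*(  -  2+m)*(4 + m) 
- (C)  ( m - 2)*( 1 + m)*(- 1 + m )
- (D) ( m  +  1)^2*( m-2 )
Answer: C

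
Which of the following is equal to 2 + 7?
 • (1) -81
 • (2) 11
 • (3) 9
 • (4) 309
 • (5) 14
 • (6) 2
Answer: 3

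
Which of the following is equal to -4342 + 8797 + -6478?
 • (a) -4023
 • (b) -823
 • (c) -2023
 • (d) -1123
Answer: c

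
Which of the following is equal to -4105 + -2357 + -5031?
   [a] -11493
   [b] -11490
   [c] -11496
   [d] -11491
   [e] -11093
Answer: a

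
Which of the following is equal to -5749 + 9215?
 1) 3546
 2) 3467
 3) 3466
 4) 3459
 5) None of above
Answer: 3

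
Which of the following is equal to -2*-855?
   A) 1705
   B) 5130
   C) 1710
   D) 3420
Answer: C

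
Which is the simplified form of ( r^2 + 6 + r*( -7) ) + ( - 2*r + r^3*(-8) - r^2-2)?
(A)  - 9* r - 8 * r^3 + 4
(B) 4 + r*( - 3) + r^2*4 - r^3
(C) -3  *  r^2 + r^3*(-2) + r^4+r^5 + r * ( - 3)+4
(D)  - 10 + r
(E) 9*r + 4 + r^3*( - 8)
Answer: A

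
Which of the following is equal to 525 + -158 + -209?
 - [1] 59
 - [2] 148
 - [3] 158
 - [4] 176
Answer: 3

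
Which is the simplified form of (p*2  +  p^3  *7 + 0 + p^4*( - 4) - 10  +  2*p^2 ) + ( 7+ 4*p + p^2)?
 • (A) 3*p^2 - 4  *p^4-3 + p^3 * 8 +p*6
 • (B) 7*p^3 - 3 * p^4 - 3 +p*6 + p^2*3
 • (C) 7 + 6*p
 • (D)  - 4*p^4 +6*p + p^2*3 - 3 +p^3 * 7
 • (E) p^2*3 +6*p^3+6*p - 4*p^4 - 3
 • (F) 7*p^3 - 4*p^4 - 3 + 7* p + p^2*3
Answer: D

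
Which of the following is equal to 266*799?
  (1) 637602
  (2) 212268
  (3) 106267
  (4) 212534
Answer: 4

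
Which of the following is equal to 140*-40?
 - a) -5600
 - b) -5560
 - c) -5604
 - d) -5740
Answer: a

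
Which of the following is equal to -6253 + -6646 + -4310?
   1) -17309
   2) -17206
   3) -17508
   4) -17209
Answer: 4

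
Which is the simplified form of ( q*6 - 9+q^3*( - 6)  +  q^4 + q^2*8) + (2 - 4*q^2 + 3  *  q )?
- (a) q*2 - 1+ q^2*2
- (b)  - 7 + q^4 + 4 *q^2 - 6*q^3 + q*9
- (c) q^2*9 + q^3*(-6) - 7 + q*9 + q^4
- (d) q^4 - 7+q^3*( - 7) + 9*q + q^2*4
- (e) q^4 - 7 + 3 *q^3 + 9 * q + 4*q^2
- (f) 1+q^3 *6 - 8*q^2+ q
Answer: b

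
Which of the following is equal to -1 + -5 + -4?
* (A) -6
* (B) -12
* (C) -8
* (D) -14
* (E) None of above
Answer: E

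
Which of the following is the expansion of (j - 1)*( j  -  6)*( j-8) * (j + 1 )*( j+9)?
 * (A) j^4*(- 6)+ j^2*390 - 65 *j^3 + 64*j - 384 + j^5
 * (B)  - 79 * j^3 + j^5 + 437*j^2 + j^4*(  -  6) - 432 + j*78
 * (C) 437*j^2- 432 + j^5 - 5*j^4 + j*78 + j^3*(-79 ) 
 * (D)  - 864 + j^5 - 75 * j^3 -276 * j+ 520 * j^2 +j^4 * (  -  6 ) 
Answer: C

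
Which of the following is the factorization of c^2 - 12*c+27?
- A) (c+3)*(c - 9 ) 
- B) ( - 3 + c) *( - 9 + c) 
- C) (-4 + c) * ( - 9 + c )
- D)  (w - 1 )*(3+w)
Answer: B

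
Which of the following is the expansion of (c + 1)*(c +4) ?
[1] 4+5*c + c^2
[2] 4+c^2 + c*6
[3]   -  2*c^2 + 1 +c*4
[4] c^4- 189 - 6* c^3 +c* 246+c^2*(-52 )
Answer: 1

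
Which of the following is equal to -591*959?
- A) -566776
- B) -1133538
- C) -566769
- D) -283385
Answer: C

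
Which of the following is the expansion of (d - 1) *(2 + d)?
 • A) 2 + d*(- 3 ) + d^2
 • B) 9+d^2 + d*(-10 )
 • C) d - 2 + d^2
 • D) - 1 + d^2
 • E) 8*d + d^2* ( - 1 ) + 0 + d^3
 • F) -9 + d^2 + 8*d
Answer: C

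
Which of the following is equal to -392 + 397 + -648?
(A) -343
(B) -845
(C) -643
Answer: C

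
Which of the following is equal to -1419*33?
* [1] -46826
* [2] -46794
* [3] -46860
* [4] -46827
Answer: 4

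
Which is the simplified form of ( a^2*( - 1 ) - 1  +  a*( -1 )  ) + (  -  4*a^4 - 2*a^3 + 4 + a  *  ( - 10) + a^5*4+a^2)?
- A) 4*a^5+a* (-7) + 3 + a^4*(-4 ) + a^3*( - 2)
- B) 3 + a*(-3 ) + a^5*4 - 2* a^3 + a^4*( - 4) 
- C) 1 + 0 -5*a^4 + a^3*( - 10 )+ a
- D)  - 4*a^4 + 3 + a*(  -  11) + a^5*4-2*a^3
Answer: D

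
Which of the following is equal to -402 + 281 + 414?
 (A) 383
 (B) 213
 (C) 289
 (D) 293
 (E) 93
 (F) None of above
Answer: D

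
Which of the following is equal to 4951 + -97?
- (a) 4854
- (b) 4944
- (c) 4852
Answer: a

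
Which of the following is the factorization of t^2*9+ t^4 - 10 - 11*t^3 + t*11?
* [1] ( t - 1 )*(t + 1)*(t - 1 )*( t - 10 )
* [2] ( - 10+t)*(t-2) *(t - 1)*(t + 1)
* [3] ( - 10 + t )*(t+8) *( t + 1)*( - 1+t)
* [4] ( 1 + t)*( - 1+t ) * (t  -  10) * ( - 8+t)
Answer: 1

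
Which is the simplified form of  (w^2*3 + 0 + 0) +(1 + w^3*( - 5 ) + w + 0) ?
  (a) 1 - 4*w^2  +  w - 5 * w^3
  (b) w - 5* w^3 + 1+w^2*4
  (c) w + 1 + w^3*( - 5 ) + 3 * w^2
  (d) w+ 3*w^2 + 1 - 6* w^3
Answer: c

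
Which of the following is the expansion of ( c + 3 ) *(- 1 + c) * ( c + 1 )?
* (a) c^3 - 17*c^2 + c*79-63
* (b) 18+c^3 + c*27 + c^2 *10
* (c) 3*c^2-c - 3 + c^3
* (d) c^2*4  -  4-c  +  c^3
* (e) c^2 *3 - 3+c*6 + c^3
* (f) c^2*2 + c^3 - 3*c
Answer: c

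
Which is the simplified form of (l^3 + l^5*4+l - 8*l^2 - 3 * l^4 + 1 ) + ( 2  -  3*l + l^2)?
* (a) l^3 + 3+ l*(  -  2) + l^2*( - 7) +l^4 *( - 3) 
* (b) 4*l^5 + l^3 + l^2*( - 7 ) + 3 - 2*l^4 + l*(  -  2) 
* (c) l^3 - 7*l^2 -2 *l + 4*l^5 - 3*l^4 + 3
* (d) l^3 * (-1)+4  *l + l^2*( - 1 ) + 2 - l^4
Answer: c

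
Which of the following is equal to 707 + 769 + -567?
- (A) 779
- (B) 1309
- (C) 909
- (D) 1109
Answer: C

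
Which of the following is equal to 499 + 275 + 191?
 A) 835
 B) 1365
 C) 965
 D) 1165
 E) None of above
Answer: C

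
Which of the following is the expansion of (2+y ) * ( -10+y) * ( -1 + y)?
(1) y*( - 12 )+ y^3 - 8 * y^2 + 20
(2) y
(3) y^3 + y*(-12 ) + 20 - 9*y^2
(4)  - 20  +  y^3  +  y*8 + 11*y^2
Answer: 3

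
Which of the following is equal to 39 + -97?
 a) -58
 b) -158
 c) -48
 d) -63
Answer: a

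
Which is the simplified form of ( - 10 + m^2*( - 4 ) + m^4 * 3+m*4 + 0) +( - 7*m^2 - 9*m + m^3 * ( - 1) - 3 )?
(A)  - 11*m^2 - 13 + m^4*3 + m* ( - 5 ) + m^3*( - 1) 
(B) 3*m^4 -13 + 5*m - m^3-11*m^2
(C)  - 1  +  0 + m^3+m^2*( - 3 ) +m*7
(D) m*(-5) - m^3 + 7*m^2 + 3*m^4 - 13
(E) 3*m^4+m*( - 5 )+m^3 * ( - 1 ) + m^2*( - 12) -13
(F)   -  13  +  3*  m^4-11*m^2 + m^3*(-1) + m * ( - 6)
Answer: A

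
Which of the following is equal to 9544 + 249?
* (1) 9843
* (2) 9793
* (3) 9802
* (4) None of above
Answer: 2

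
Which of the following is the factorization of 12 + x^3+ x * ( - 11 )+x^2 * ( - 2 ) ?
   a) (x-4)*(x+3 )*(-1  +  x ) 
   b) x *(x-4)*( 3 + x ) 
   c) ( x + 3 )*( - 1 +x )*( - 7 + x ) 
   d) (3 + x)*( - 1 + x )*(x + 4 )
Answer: a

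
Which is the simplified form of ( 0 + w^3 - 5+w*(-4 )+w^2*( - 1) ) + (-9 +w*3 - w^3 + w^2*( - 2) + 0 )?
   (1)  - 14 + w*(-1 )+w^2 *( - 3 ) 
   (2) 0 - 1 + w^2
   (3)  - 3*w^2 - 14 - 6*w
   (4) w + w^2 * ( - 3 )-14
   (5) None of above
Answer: 1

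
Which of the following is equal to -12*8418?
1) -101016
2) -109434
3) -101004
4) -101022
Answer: 1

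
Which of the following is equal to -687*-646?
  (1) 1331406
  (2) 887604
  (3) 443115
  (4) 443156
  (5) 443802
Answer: 5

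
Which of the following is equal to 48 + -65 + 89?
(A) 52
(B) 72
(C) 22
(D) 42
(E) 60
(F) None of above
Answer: B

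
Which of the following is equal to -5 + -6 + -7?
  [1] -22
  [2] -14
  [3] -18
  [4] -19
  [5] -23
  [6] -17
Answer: 3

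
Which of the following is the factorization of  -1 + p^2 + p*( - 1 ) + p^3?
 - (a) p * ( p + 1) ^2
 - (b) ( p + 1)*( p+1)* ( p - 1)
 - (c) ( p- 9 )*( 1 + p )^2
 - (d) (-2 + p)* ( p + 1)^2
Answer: b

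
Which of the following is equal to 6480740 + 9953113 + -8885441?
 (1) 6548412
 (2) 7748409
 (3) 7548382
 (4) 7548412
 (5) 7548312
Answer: 4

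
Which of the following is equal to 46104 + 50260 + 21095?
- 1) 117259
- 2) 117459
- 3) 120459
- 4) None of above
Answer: 2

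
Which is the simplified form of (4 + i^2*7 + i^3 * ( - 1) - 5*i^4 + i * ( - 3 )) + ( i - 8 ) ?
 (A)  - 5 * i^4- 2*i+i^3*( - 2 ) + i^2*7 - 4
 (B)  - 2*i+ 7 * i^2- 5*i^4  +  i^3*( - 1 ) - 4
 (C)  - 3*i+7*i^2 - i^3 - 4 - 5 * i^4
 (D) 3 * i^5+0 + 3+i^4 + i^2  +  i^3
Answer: B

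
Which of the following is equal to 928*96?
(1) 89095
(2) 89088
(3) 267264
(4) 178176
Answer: 2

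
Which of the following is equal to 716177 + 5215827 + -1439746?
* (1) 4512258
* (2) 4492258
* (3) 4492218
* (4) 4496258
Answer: 2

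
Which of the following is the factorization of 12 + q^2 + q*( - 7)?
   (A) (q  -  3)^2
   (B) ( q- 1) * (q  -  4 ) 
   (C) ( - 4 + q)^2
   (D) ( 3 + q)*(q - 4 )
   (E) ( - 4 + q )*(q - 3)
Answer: E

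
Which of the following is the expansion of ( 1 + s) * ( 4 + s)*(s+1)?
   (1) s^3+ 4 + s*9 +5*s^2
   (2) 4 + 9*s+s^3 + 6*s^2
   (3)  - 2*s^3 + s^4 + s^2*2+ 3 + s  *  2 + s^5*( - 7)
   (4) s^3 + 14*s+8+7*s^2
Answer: 2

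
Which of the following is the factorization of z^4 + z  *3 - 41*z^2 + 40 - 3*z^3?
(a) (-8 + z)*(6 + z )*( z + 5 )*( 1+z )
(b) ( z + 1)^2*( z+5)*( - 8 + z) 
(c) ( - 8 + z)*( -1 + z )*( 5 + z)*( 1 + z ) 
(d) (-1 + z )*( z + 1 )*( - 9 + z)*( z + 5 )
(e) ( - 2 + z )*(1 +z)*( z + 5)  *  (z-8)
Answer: c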